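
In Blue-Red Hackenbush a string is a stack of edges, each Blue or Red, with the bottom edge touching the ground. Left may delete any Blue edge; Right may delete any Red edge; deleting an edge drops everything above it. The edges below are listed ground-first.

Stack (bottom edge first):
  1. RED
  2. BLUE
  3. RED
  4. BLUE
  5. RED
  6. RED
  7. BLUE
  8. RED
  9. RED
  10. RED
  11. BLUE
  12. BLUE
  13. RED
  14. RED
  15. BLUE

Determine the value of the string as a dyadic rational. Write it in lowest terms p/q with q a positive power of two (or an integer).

Build g(s[:k]) for k = 1..15, string s = RED BLUE RED BLUE RED RED BLUE RED RED RED BLUE BLUE RED RED BLUE.
R: Left {  }, Right { 0 } → simplest -1
RB: Left { -1 }, Right { 0 } → simplest -1/2
RBR: Left { -1 }, Right { -1/2; 0 } → simplest -3/4
RBRB: Left { -1; -3/4 }, Right { -1/2; 0 } → simplest -5/8
RBRBR: Left { -1; -3/4 }, Right { -5/8; -1/2; 0 } → simplest -11/16
RBRBRR: Left { -1; -3/4 }, Right { -11/16; -5/8; -1/2; 0 } → simplest -23/32
RBRBRRB: Left { -1; -3/4; -23/32 }, Right { -11/16; -5/8; -1/2; 0 } → simplest -45/64
RBRBRRBR: Left { -1; -3/4; -23/32 }, Right { -45/64; -11/16; -5/8; -1/2; 0 } → simplest -91/128
RBRBRRBRR: Left { -1; -3/4; -23/32 }, Right { -91/128; -45/64; -11/16; -5/8; -1/2; 0 } → simplest -183/256
RBRBRRBRRR: Left { -1; -3/4; -23/32 }, Right { -183/256; -91/128; -45/64; -11/16; -5/8; -1/2; 0 } → simplest -367/512
RBRBRRBRRRB: Left { -1; -3/4; -23/32; -367/512 }, Right { -183/256; -91/128; -45/64; -11/16; -5/8; -1/2; 0 } → simplest -733/1024
RBRBRRBRRRBB: Left { -1; -3/4; -23/32; -367/512; -733/1024 }, Right { -183/256; -91/128; -45/64; -11/16; -5/8; -1/2; 0 } → simplest -1465/2048
RBRBRRBRRRBBR: Left { -1; -3/4; -23/32; -367/512; -733/1024 }, Right { -1465/2048; -183/256; -91/128; -45/64; -11/16; -5/8; -1/2; 0 } → simplest -2931/4096
RBRBRRBRRRBBRR: Left { -1; -3/4; -23/32; -367/512; -733/1024 }, Right { -2931/4096; -1465/2048; -183/256; -91/128; -45/64; -11/16; -5/8; -1/2; 0 } → simplest -5863/8192
RBRBRRBRRRBBRRB: Left { -1; -3/4; -23/32; -367/512; -733/1024; -5863/8192 }, Right { -2931/4096; -1465/2048; -183/256; -91/128; -45/64; -11/16; -5/8; -1/2; 0 } → simplest -11725/16384

-11725/16384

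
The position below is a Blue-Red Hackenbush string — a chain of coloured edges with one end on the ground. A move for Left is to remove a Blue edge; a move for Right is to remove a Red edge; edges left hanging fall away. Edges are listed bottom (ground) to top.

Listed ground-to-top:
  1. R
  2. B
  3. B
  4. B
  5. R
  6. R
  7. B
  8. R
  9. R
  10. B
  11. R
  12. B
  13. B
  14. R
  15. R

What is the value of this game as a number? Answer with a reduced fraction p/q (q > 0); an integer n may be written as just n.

-3495/16384

Recurse on prefixes of the 15-edge string R B B B R R B R R B R B B R R:
1 of 15 · R · max L −∞ · min R 0 so -1
2 of 15 · RB · max L -1 · min R 0 so -1/2
3 of 15 · RBB · max L -1/2 · min R 0 so -1/4
4 of 15 · RBBB · max L -1/4 · min R 0 so -1/8
5 of 15 · RBBBR · max L -1/4 · min R -1/8 so -3/16
6 of 15 · RBBBRR · max L -1/4 · min R -3/16 so -7/32
7 of 15 · RBBBRRB · max L -7/32 · min R -3/16 so -13/64
8 of 15 · RBBBRRBR · max L -7/32 · min R -13/64 so -27/128
9 of 15 · RBBBRRBRR · max L -7/32 · min R -27/128 so -55/256
10 of 15 · RBBBRRBRRB · max L -55/256 · min R -27/128 so -109/512
11 of 15 · RBBBRRBRRBR · max L -55/256 · min R -109/512 so -219/1024
12 of 15 · RBBBRRBRRBRB · max L -219/1024 · min R -109/512 so -437/2048
13 of 15 · RBBBRRBRRBRBB · max L -437/2048 · min R -109/512 so -873/4096
14 of 15 · RBBBRRBRRBRBBR · max L -437/2048 · min R -873/4096 so -1747/8192
15 of 15 · RBBBRRBRRBRBBRR · max L -437/2048 · min R -1747/8192 so -3495/16384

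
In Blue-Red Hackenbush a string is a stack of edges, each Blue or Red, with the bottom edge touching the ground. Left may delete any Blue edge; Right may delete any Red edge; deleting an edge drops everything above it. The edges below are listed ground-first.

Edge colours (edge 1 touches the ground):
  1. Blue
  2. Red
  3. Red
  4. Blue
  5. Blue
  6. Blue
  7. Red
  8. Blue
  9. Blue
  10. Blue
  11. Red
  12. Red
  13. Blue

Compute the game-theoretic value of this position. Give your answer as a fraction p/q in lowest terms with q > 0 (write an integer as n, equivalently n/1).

edge 1 of 13 (Blue): { 0 | — } -> 1
edge 2 of 13 (Red): { 0 | 1 } -> 1/2
edge 3 of 13 (Red): { 0 | 1/2; 1 } -> 1/4
edge 4 of 13 (Blue): { 0; 1/4 | 1/2; 1 } -> 3/8
edge 5 of 13 (Blue): { 0; 1/4; 3/8 | 1/2; 1 } -> 7/16
edge 6 of 13 (Blue): { 0; 1/4; 3/8; 7/16 | 1/2; 1 } -> 15/32
edge 7 of 13 (Red): { 0; 1/4; 3/8; 7/16 | 15/32; 1/2; 1 } -> 29/64
edge 8 of 13 (Blue): { 0; 1/4; 3/8; 7/16; 29/64 | 15/32; 1/2; 1 } -> 59/128
edge 9 of 13 (Blue): { 0; 1/4; 3/8; 7/16; 29/64; 59/128 | 15/32; 1/2; 1 } -> 119/256
edge 10 of 13 (Blue): { 0; 1/4; 3/8; 7/16; 29/64; 59/128; 119/256 | 15/32; 1/2; 1 } -> 239/512
edge 11 of 13 (Red): { 0; 1/4; 3/8; 7/16; 29/64; 59/128; 119/256 | 239/512; 15/32; 1/2; 1 } -> 477/1024
edge 12 of 13 (Red): { 0; 1/4; 3/8; 7/16; 29/64; 59/128; 119/256 | 477/1024; 239/512; 15/32; 1/2; 1 } -> 953/2048
edge 13 of 13 (Blue): { 0; 1/4; 3/8; 7/16; 29/64; 59/128; 119/256; 953/2048 | 477/1024; 239/512; 15/32; 1/2; 1 } -> 1907/4096

1907/4096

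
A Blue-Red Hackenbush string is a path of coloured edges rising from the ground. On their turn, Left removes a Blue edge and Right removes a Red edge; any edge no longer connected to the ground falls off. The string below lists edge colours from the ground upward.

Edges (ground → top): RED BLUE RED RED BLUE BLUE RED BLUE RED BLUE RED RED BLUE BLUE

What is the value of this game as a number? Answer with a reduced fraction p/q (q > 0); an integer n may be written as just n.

step 1: add RED to get R; options L={ ∅ } R={ 0 } — -1
step 2: add BLUE to get RB; options L={ -1 } R={ 0 } — -1/2
step 3: add RED to get RBR; options L={ -1 } R={ -1/2,0 } — -3/4
step 4: add RED to get RBRR; options L={ -1 } R={ -3/4,-1/2,0 } — -7/8
step 5: add BLUE to get RBRRB; options L={ -1,-7/8 } R={ -3/4,-1/2,0 } — -13/16
step 6: add BLUE to get RBRRBB; options L={ -1,-7/8,-13/16 } R={ -3/4,-1/2,0 } — -25/32
step 7: add RED to get RBRRBBR; options L={ -1,-7/8,-13/16 } R={ -25/32,-3/4,-1/2,0 } — -51/64
step 8: add BLUE to get RBRRBBRB; options L={ -1,-7/8,-13/16,-51/64 } R={ -25/32,-3/4,-1/2,0 } — -101/128
step 9: add RED to get RBRRBBRBR; options L={ -1,-7/8,-13/16,-51/64 } R={ -101/128,-25/32,-3/4,-1/2,0 } — -203/256
step 10: add BLUE to get RBRRBBRBRB; options L={ -1,-7/8,-13/16,-51/64,-203/256 } R={ -101/128,-25/32,-3/4,-1/2,0 } — -405/512
step 11: add RED to get RBRRBBRBRBR; options L={ -1,-7/8,-13/16,-51/64,-203/256 } R={ -405/512,-101/128,-25/32,-3/4,-1/2,0 } — -811/1024
step 12: add RED to get RBRRBBRBRBRR; options L={ -1,-7/8,-13/16,-51/64,-203/256 } R={ -811/1024,-405/512,-101/128,-25/32,-3/4,-1/2,0 } — -1623/2048
step 13: add BLUE to get RBRRBBRBRBRRB; options L={ -1,-7/8,-13/16,-51/64,-203/256,-1623/2048 } R={ -811/1024,-405/512,-101/128,-25/32,-3/4,-1/2,0 } — -3245/4096
step 14: add BLUE to get RBRRBBRBRBRRBB; options L={ -1,-7/8,-13/16,-51/64,-203/256,-1623/2048,-3245/4096 } R={ -811/1024,-405/512,-101/128,-25/32,-3/4,-1/2,0 } — -6489/8192

-6489/8192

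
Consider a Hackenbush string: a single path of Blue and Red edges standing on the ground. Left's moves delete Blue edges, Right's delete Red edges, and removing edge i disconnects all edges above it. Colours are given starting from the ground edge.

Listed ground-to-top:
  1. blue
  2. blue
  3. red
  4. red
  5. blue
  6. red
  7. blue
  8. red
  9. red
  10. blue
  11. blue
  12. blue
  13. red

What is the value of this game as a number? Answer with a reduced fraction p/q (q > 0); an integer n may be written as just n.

v_1 [b]  L=[0]  R=[none]  so 1
v_2 [bb]  L=[0 1]  R=[none]  so 2
v_3 [bbr]  L=[0 1]  R=[2]  so 3/2
v_4 [bbrr]  L=[0 1]  R=[3/2 2]  so 5/4
v_5 [bbrrb]  L=[0 1 5/4]  R=[3/2 2]  so 11/8
v_6 [bbrrbr]  L=[0 1 5/4]  R=[11/8 3/2 2]  so 21/16
v_7 [bbrrbrb]  L=[0 1 5/4 21/16]  R=[11/8 3/2 2]  so 43/32
v_8 [bbrrbrbr]  L=[0 1 5/4 21/16]  R=[43/32 11/8 3/2 2]  so 85/64
v_9 [bbrrbrbrr]  L=[0 1 5/4 21/16]  R=[85/64 43/32 11/8 3/2 2]  so 169/128
v_10 [bbrrbrbrrb]  L=[0 1 5/4 21/16 169/128]  R=[85/64 43/32 11/8 3/2 2]  so 339/256
v_11 [bbrrbrbrrbb]  L=[0 1 5/4 21/16 169/128 339/256]  R=[85/64 43/32 11/8 3/2 2]  so 679/512
v_12 [bbrrbrbrrbbb]  L=[0 1 5/4 21/16 169/128 339/256 679/512]  R=[85/64 43/32 11/8 3/2 2]  so 1359/1024
v_13 [bbrrbrbrrbbbr]  L=[0 1 5/4 21/16 169/128 339/256 679/512]  R=[1359/1024 85/64 43/32 11/8 3/2 2]  so 2717/2048

2717/2048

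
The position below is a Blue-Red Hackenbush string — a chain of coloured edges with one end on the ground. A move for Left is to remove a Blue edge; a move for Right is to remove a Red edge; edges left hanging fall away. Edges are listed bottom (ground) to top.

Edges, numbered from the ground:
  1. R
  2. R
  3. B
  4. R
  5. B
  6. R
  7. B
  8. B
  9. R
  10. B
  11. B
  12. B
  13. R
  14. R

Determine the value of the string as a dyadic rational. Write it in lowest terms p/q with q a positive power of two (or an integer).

-6727/4096

edge 1 of 14 (R): { none | 0 } -> -1
edge 2 of 14 (R): { none | -1, 0 } -> -2
edge 3 of 14 (B): { -2 | -1, 0 } -> -3/2
edge 4 of 14 (R): { -2 | -3/2, -1, 0 } -> -7/4
edge 5 of 14 (B): { -2, -7/4 | -3/2, -1, 0 } -> -13/8
edge 6 of 14 (R): { -2, -7/4 | -13/8, -3/2, -1, 0 } -> -27/16
edge 7 of 14 (B): { -2, -7/4, -27/16 | -13/8, -3/2, -1, 0 } -> -53/32
edge 8 of 14 (B): { -2, -7/4, -27/16, -53/32 | -13/8, -3/2, -1, 0 } -> -105/64
edge 9 of 14 (R): { -2, -7/4, -27/16, -53/32 | -105/64, -13/8, -3/2, -1, 0 } -> -211/128
edge 10 of 14 (B): { -2, -7/4, -27/16, -53/32, -211/128 | -105/64, -13/8, -3/2, -1, 0 } -> -421/256
edge 11 of 14 (B): { -2, -7/4, -27/16, -53/32, -211/128, -421/256 | -105/64, -13/8, -3/2, -1, 0 } -> -841/512
edge 12 of 14 (B): { -2, -7/4, -27/16, -53/32, -211/128, -421/256, -841/512 | -105/64, -13/8, -3/2, -1, 0 } -> -1681/1024
edge 13 of 14 (R): { -2, -7/4, -27/16, -53/32, -211/128, -421/256, -841/512 | -1681/1024, -105/64, -13/8, -3/2, -1, 0 } -> -3363/2048
edge 14 of 14 (R): { -2, -7/4, -27/16, -53/32, -211/128, -421/256, -841/512 | -3363/2048, -1681/1024, -105/64, -13/8, -3/2, -1, 0 } -> -6727/4096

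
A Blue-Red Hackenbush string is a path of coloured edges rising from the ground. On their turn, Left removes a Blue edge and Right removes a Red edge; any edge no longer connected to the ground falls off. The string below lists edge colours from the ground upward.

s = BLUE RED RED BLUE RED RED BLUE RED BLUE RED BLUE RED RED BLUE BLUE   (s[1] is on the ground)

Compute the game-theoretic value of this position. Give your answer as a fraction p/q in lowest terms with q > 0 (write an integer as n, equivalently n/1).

4775/16384

Prefix values for BLUE RED RED BLUE RED RED BLUE RED BLUE RED BLUE RED RED BLUE BLUE via {L|R} + simplicity:
step 1: add BLUE to get B; options L={ 0 } R={ ∅ } -> 1
step 2: add RED to get BR; options L={ 0 } R={ 1 } -> 1/2
step 3: add RED to get BRR; options L={ 0 } R={ 1/2,1 } -> 1/4
step 4: add BLUE to get BRRB; options L={ 0,1/4 } R={ 1/2,1 } -> 3/8
step 5: add RED to get BRRBR; options L={ 0,1/4 } R={ 3/8,1/2,1 } -> 5/16
step 6: add RED to get BRRBRR; options L={ 0,1/4 } R={ 5/16,3/8,1/2,1 } -> 9/32
step 7: add BLUE to get BRRBRRB; options L={ 0,1/4,9/32 } R={ 5/16,3/8,1/2,1 } -> 19/64
step 8: add RED to get BRRBRRBR; options L={ 0,1/4,9/32 } R={ 19/64,5/16,3/8,1/2,1 } -> 37/128
step 9: add BLUE to get BRRBRRBRB; options L={ 0,1/4,9/32,37/128 } R={ 19/64,5/16,3/8,1/2,1 } -> 75/256
step 10: add RED to get BRRBRRBRBR; options L={ 0,1/4,9/32,37/128 } R={ 75/256,19/64,5/16,3/8,1/2,1 } -> 149/512
step 11: add BLUE to get BRRBRRBRBRB; options L={ 0,1/4,9/32,37/128,149/512 } R={ 75/256,19/64,5/16,3/8,1/2,1 } -> 299/1024
step 12: add RED to get BRRBRRBRBRBR; options L={ 0,1/4,9/32,37/128,149/512 } R={ 299/1024,75/256,19/64,5/16,3/8,1/2,1 } -> 597/2048
step 13: add RED to get BRRBRRBRBRBRR; options L={ 0,1/4,9/32,37/128,149/512 } R={ 597/2048,299/1024,75/256,19/64,5/16,3/8,1/2,1 } -> 1193/4096
step 14: add BLUE to get BRRBRRBRBRBRRB; options L={ 0,1/4,9/32,37/128,149/512,1193/4096 } R={ 597/2048,299/1024,75/256,19/64,5/16,3/8,1/2,1 } -> 2387/8192
step 15: add BLUE to get BRRBRRBRBRBRRBB; options L={ 0,1/4,9/32,37/128,149/512,1193/4096,2387/8192 } R={ 597/2048,299/1024,75/256,19/64,5/16,3/8,1/2,1 } -> 4775/16384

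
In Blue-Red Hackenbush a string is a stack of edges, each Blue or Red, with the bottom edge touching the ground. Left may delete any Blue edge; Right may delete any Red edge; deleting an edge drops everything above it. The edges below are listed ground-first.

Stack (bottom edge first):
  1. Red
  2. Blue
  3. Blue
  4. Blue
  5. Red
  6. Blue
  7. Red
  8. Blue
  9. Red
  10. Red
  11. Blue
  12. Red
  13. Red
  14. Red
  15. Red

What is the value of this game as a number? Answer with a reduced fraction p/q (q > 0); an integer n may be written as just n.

1 of 15 · R · max L −∞ · min R 0 so -1
2 of 15 · RB · max L -1 · min R 0 so -1/2
3 of 15 · RBB · max L -1/2 · min R 0 so -1/4
4 of 15 · RBBB · max L -1/4 · min R 0 so -1/8
5 of 15 · RBBBR · max L -1/4 · min R -1/8 so -3/16
6 of 15 · RBBBRB · max L -3/16 · min R -1/8 so -5/32
7 of 15 · RBBBRBR · max L -3/16 · min R -5/32 so -11/64
8 of 15 · RBBBRBRB · max L -11/64 · min R -5/32 so -21/128
9 of 15 · RBBBRBRBR · max L -11/64 · min R -21/128 so -43/256
10 of 15 · RBBBRBRBRR · max L -11/64 · min R -43/256 so -87/512
11 of 15 · RBBBRBRBRRB · max L -87/512 · min R -43/256 so -173/1024
12 of 15 · RBBBRBRBRRBR · max L -87/512 · min R -173/1024 so -347/2048
13 of 15 · RBBBRBRBRRBRR · max L -87/512 · min R -347/2048 so -695/4096
14 of 15 · RBBBRBRBRRBRRR · max L -87/512 · min R -695/4096 so -1391/8192
15 of 15 · RBBBRBRBRRBRRRR · max L -87/512 · min R -1391/8192 so -2783/16384

-2783/16384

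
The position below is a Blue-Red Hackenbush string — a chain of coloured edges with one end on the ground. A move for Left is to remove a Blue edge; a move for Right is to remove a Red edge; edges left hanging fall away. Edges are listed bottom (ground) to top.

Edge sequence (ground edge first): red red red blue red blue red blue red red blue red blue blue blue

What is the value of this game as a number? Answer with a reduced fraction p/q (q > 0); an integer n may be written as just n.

Prefix values for red red red blue red blue red blue red red blue red blue blue blue via {L|R} + simplicity:
1 of 15 · r · max L −∞ · min R 0 ⇒ -1
2 of 15 · rr · max L −∞ · min R -1 ⇒ -2
3 of 15 · rrr · max L −∞ · min R -2 ⇒ -3
4 of 15 · rrrb · max L -3 · min R -2 ⇒ -5/2
5 of 15 · rrrbr · max L -3 · min R -5/2 ⇒ -11/4
6 of 15 · rrrbrb · max L -11/4 · min R -5/2 ⇒ -21/8
7 of 15 · rrrbrbr · max L -11/4 · min R -21/8 ⇒ -43/16
8 of 15 · rrrbrbrb · max L -43/16 · min R -21/8 ⇒ -85/32
9 of 15 · rrrbrbrbr · max L -43/16 · min R -85/32 ⇒ -171/64
10 of 15 · rrrbrbrbrr · max L -43/16 · min R -171/64 ⇒ -343/128
11 of 15 · rrrbrbrbrrb · max L -343/128 · min R -171/64 ⇒ -685/256
12 of 15 · rrrbrbrbrrbr · max L -343/128 · min R -685/256 ⇒ -1371/512
13 of 15 · rrrbrbrbrrbrb · max L -1371/512 · min R -685/256 ⇒ -2741/1024
14 of 15 · rrrbrbrbrrbrbb · max L -2741/1024 · min R -685/256 ⇒ -5481/2048
15 of 15 · rrrbrbrbrrbrbbb · max L -5481/2048 · min R -685/256 ⇒ -10961/4096

-10961/4096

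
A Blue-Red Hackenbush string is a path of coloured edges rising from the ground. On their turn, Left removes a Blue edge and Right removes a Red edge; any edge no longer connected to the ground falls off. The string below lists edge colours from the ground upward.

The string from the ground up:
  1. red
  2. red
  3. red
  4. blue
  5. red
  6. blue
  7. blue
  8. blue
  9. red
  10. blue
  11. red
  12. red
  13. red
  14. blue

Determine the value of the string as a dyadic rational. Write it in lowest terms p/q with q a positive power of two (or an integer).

1 of 14 · r · max L −∞ · min R 0 gives -1
2 of 14 · rr · max L −∞ · min R -1 gives -2
3 of 14 · rrr · max L −∞ · min R -2 gives -3
4 of 14 · rrrb · max L -3 · min R -2 gives -5/2
5 of 14 · rrrbr · max L -3 · min R -5/2 gives -11/4
6 of 14 · rrrbrb · max L -11/4 · min R -5/2 gives -21/8
7 of 14 · rrrbrbb · max L -21/8 · min R -5/2 gives -41/16
8 of 14 · rrrbrbbb · max L -41/16 · min R -5/2 gives -81/32
9 of 14 · rrrbrbbbr · max L -41/16 · min R -81/32 gives -163/64
10 of 14 · rrrbrbbbrb · max L -163/64 · min R -81/32 gives -325/128
11 of 14 · rrrbrbbbrbr · max L -163/64 · min R -325/128 gives -651/256
12 of 14 · rrrbrbbbrbrr · max L -163/64 · min R -651/256 gives -1303/512
13 of 14 · rrrbrbbbrbrrr · max L -163/64 · min R -1303/512 gives -2607/1024
14 of 14 · rrrbrbbbrbrrrb · max L -2607/1024 · min R -1303/512 gives -5213/2048

-5213/2048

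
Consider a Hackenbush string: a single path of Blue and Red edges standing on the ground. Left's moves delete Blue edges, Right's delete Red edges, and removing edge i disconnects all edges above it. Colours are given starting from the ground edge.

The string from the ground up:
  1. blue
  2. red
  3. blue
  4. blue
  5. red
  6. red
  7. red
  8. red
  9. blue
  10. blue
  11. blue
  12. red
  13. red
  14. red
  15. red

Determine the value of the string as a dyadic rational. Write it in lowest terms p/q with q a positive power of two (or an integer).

12513/16384

Prefix values for blue red blue blue red red red red blue blue blue red red red red via {L|R} + simplicity:
edge 1 of 15 (blue): { 0 | (no moves) } gives 1
edge 2 of 15 (red): { 0 | 1 } gives 1/2
edge 3 of 15 (blue): { 0,1/2 | 1 } gives 3/4
edge 4 of 15 (blue): { 0,1/2,3/4 | 1 } gives 7/8
edge 5 of 15 (red): { 0,1/2,3/4 | 7/8,1 } gives 13/16
edge 6 of 15 (red): { 0,1/2,3/4 | 13/16,7/8,1 } gives 25/32
edge 7 of 15 (red): { 0,1/2,3/4 | 25/32,13/16,7/8,1 } gives 49/64
edge 8 of 15 (red): { 0,1/2,3/4 | 49/64,25/32,13/16,7/8,1 } gives 97/128
edge 9 of 15 (blue): { 0,1/2,3/4,97/128 | 49/64,25/32,13/16,7/8,1 } gives 195/256
edge 10 of 15 (blue): { 0,1/2,3/4,97/128,195/256 | 49/64,25/32,13/16,7/8,1 } gives 391/512
edge 11 of 15 (blue): { 0,1/2,3/4,97/128,195/256,391/512 | 49/64,25/32,13/16,7/8,1 } gives 783/1024
edge 12 of 15 (red): { 0,1/2,3/4,97/128,195/256,391/512 | 783/1024,49/64,25/32,13/16,7/8,1 } gives 1565/2048
edge 13 of 15 (red): { 0,1/2,3/4,97/128,195/256,391/512 | 1565/2048,783/1024,49/64,25/32,13/16,7/8,1 } gives 3129/4096
edge 14 of 15 (red): { 0,1/2,3/4,97/128,195/256,391/512 | 3129/4096,1565/2048,783/1024,49/64,25/32,13/16,7/8,1 } gives 6257/8192
edge 15 of 15 (red): { 0,1/2,3/4,97/128,195/256,391/512 | 6257/8192,3129/4096,1565/2048,783/1024,49/64,25/32,13/16,7/8,1 } gives 12513/16384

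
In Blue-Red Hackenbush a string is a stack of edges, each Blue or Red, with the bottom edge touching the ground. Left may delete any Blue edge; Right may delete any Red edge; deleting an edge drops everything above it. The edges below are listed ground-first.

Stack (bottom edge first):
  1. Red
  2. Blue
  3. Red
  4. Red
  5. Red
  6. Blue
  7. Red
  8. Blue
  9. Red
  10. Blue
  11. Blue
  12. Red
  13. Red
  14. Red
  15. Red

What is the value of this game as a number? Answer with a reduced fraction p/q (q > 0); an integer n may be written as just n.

R: Left { ∅ }, Right { 0 } gives simplest -1
RB: Left { -1 }, Right { 0 } gives simplest -1/2
RBR: Left { -1 }, Right { -1/2,0 } gives simplest -3/4
RBRR: Left { -1 }, Right { -3/4,-1/2,0 } gives simplest -7/8
RBRRR: Left { -1 }, Right { -7/8,-3/4,-1/2,0 } gives simplest -15/16
RBRRRB: Left { -1,-15/16 }, Right { -7/8,-3/4,-1/2,0 } gives simplest -29/32
RBRRRBR: Left { -1,-15/16 }, Right { -29/32,-7/8,-3/4,-1/2,0 } gives simplest -59/64
RBRRRBRB: Left { -1,-15/16,-59/64 }, Right { -29/32,-7/8,-3/4,-1/2,0 } gives simplest -117/128
RBRRRBRBR: Left { -1,-15/16,-59/64 }, Right { -117/128,-29/32,-7/8,-3/4,-1/2,0 } gives simplest -235/256
RBRRRBRBRB: Left { -1,-15/16,-59/64,-235/256 }, Right { -117/128,-29/32,-7/8,-3/4,-1/2,0 } gives simplest -469/512
RBRRRBRBRBB: Left { -1,-15/16,-59/64,-235/256,-469/512 }, Right { -117/128,-29/32,-7/8,-3/4,-1/2,0 } gives simplest -937/1024
RBRRRBRBRBBR: Left { -1,-15/16,-59/64,-235/256,-469/512 }, Right { -937/1024,-117/128,-29/32,-7/8,-3/4,-1/2,0 } gives simplest -1875/2048
RBRRRBRBRBBRR: Left { -1,-15/16,-59/64,-235/256,-469/512 }, Right { -1875/2048,-937/1024,-117/128,-29/32,-7/8,-3/4,-1/2,0 } gives simplest -3751/4096
RBRRRBRBRBBRRR: Left { -1,-15/16,-59/64,-235/256,-469/512 }, Right { -3751/4096,-1875/2048,-937/1024,-117/128,-29/32,-7/8,-3/4,-1/2,0 } gives simplest -7503/8192
RBRRRBRBRBBRRRR: Left { -1,-15/16,-59/64,-235/256,-469/512 }, Right { -7503/8192,-3751/4096,-1875/2048,-937/1024,-117/128,-29/32,-7/8,-3/4,-1/2,0 } gives simplest -15007/16384

-15007/16384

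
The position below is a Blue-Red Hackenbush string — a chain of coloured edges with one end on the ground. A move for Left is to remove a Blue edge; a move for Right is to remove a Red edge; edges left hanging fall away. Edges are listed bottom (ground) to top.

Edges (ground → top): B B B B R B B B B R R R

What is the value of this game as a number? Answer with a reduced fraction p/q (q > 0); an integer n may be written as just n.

1009/256

G_1 [B]  L=[0]  R=[—]  so 1
G_2 [BB]  L=[0; 1]  R=[—]  so 2
G_3 [BBB]  L=[0; 1; 2]  R=[—]  so 3
G_4 [BBBB]  L=[0; 1; 2; 3]  R=[—]  so 4
G_5 [BBBBR]  L=[0; 1; 2; 3]  R=[4]  so 7/2
G_6 [BBBBRB]  L=[0; 1; 2; 3; 7/2]  R=[4]  so 15/4
G_7 [BBBBRBB]  L=[0; 1; 2; 3; 7/2; 15/4]  R=[4]  so 31/8
G_8 [BBBBRBBB]  L=[0; 1; 2; 3; 7/2; 15/4; 31/8]  R=[4]  so 63/16
G_9 [BBBBRBBBB]  L=[0; 1; 2; 3; 7/2; 15/4; 31/8; 63/16]  R=[4]  so 127/32
G_10 [BBBBRBBBBR]  L=[0; 1; 2; 3; 7/2; 15/4; 31/8; 63/16]  R=[127/32; 4]  so 253/64
G_11 [BBBBRBBBBRR]  L=[0; 1; 2; 3; 7/2; 15/4; 31/8; 63/16]  R=[253/64; 127/32; 4]  so 505/128
G_12 [BBBBRBBBBRRR]  L=[0; 1; 2; 3; 7/2; 15/4; 31/8; 63/16]  R=[505/128; 253/64; 127/32; 4]  so 1009/256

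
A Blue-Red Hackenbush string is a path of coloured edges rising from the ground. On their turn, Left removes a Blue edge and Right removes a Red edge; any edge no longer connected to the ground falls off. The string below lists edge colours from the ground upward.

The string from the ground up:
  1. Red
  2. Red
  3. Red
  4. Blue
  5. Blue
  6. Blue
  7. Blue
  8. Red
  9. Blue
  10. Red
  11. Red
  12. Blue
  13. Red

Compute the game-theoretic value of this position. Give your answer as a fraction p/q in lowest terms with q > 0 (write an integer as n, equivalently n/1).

-2139/1024

edge 1 of 13 (Red): { · | 0 } = -1
edge 2 of 13 (Red): { · | -1 0 } = -2
edge 3 of 13 (Red): { · | -2 -1 0 } = -3
edge 4 of 13 (Blue): { -3 | -2 -1 0 } = -5/2
edge 5 of 13 (Blue): { -3 -5/2 | -2 -1 0 } = -9/4
edge 6 of 13 (Blue): { -3 -5/2 -9/4 | -2 -1 0 } = -17/8
edge 7 of 13 (Blue): { -3 -5/2 -9/4 -17/8 | -2 -1 0 } = -33/16
edge 8 of 13 (Red): { -3 -5/2 -9/4 -17/8 | -33/16 -2 -1 0 } = -67/32
edge 9 of 13 (Blue): { -3 -5/2 -9/4 -17/8 -67/32 | -33/16 -2 -1 0 } = -133/64
edge 10 of 13 (Red): { -3 -5/2 -9/4 -17/8 -67/32 | -133/64 -33/16 -2 -1 0 } = -267/128
edge 11 of 13 (Red): { -3 -5/2 -9/4 -17/8 -67/32 | -267/128 -133/64 -33/16 -2 -1 0 } = -535/256
edge 12 of 13 (Blue): { -3 -5/2 -9/4 -17/8 -67/32 -535/256 | -267/128 -133/64 -33/16 -2 -1 0 } = -1069/512
edge 13 of 13 (Red): { -3 -5/2 -9/4 -17/8 -67/32 -535/256 | -1069/512 -267/128 -133/64 -33/16 -2 -1 0 } = -2139/1024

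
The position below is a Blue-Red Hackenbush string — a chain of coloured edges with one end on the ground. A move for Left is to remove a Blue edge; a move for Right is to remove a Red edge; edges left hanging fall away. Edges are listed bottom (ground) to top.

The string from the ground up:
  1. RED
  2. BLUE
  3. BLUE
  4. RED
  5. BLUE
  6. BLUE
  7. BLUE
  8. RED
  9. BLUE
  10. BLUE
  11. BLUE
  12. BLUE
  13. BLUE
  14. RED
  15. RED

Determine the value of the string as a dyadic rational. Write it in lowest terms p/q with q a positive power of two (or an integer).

Build value(s[:k]) for k = 1..15, string s = RED BLUE BLUE RED BLUE BLUE BLUE RED BLUE BLUE BLUE BLUE BLUE RED RED.
R: Left { · }, Right { 0 } = simplest -1
RB: Left { -1 }, Right { 0 } = simplest -1/2
RBB: Left { -1; -1/2 }, Right { 0 } = simplest -1/4
RBBR: Left { -1; -1/2 }, Right { -1/4; 0 } = simplest -3/8
RBBRB: Left { -1; -1/2; -3/8 }, Right { -1/4; 0 } = simplest -5/16
RBBRBB: Left { -1; -1/2; -3/8; -5/16 }, Right { -1/4; 0 } = simplest -9/32
RBBRBBB: Left { -1; -1/2; -3/8; -5/16; -9/32 }, Right { -1/4; 0 } = simplest -17/64
RBBRBBBR: Left { -1; -1/2; -3/8; -5/16; -9/32 }, Right { -17/64; -1/4; 0 } = simplest -35/128
RBBRBBBRB: Left { -1; -1/2; -3/8; -5/16; -9/32; -35/128 }, Right { -17/64; -1/4; 0 } = simplest -69/256
RBBRBBBRBB: Left { -1; -1/2; -3/8; -5/16; -9/32; -35/128; -69/256 }, Right { -17/64; -1/4; 0 } = simplest -137/512
RBBRBBBRBBB: Left { -1; -1/2; -3/8; -5/16; -9/32; -35/128; -69/256; -137/512 }, Right { -17/64; -1/4; 0 } = simplest -273/1024
RBBRBBBRBBBB: Left { -1; -1/2; -3/8; -5/16; -9/32; -35/128; -69/256; -137/512; -273/1024 }, Right { -17/64; -1/4; 0 } = simplest -545/2048
RBBRBBBRBBBBB: Left { -1; -1/2; -3/8; -5/16; -9/32; -35/128; -69/256; -137/512; -273/1024; -545/2048 }, Right { -17/64; -1/4; 0 } = simplest -1089/4096
RBBRBBBRBBBBBR: Left { -1; -1/2; -3/8; -5/16; -9/32; -35/128; -69/256; -137/512; -273/1024; -545/2048 }, Right { -1089/4096; -17/64; -1/4; 0 } = simplest -2179/8192
RBBRBBBRBBBBBRR: Left { -1; -1/2; -3/8; -5/16; -9/32; -35/128; -69/256; -137/512; -273/1024; -545/2048 }, Right { -2179/8192; -1089/4096; -17/64; -1/4; 0 } = simplest -4359/16384

-4359/16384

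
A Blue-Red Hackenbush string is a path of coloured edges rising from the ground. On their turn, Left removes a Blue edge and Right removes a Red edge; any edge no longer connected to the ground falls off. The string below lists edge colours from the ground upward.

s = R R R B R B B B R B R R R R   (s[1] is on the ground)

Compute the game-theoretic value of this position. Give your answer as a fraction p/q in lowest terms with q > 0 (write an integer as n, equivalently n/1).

Recurse on prefixes of the 14-edge string R R R B R B B B R B R R R R:
1 of 14 · R · max L −∞ · min R 0 = -1
2 of 14 · RR · max L −∞ · min R -1 = -2
3 of 14 · RRR · max L −∞ · min R -2 = -3
4 of 14 · RRRB · max L -3 · min R -2 = -5/2
5 of 14 · RRRBR · max L -3 · min R -5/2 = -11/4
6 of 14 · RRRBRB · max L -11/4 · min R -5/2 = -21/8
7 of 14 · RRRBRBB · max L -21/8 · min R -5/2 = -41/16
8 of 14 · RRRBRBBB · max L -41/16 · min R -5/2 = -81/32
9 of 14 · RRRBRBBBR · max L -41/16 · min R -81/32 = -163/64
10 of 14 · RRRBRBBBRB · max L -163/64 · min R -81/32 = -325/128
11 of 14 · RRRBRBBBRBR · max L -163/64 · min R -325/128 = -651/256
12 of 14 · RRRBRBBBRBRR · max L -163/64 · min R -651/256 = -1303/512
13 of 14 · RRRBRBBBRBRRR · max L -163/64 · min R -1303/512 = -2607/1024
14 of 14 · RRRBRBBBRBRRRR · max L -163/64 · min R -2607/1024 = -5215/2048

-5215/2048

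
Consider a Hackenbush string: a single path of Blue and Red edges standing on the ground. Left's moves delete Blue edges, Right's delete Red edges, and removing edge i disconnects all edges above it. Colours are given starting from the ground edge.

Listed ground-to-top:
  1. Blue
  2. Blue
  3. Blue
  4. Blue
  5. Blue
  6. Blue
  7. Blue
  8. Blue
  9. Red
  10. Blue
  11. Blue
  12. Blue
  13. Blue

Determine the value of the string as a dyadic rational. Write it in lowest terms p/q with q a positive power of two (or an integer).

255/32

step 1: add Blue to get B; options L={ 0 } R={ ∅ } -> 1
step 2: add Blue to get BB; options L={ 0, 1 } R={ ∅ } -> 2
step 3: add Blue to get BBB; options L={ 0, 1, 2 } R={ ∅ } -> 3
step 4: add Blue to get BBBB; options L={ 0, 1, 2, 3 } R={ ∅ } -> 4
step 5: add Blue to get BBBBB; options L={ 0, 1, 2, 3, 4 } R={ ∅ } -> 5
step 6: add Blue to get BBBBBB; options L={ 0, 1, 2, 3, 4, 5 } R={ ∅ } -> 6
step 7: add Blue to get BBBBBBB; options L={ 0, 1, 2, 3, 4, 5, 6 } R={ ∅ } -> 7
step 8: add Blue to get BBBBBBBB; options L={ 0, 1, 2, 3, 4, 5, 6, 7 } R={ ∅ } -> 8
step 9: add Red to get BBBBBBBBR; options L={ 0, 1, 2, 3, 4, 5, 6, 7 } R={ 8 } -> 15/2
step 10: add Blue to get BBBBBBBBRB; options L={ 0, 1, 2, 3, 4, 5, 6, 7, 15/2 } R={ 8 } -> 31/4
step 11: add Blue to get BBBBBBBBRBB; options L={ 0, 1, 2, 3, 4, 5, 6, 7, 15/2, 31/4 } R={ 8 } -> 63/8
step 12: add Blue to get BBBBBBBBRBBB; options L={ 0, 1, 2, 3, 4, 5, 6, 7, 15/2, 31/4, 63/8 } R={ 8 } -> 127/16
step 13: add Blue to get BBBBBBBBRBBBB; options L={ 0, 1, 2, 3, 4, 5, 6, 7, 15/2, 31/4, 63/8, 127/16 } R={ 8 } -> 255/32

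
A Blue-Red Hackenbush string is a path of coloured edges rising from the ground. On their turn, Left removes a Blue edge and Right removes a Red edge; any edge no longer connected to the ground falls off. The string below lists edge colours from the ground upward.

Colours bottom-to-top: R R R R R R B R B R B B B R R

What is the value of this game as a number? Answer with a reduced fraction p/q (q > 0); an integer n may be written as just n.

-2887/512

1 of 15 · R · max L −∞ · min R 0 — -1
2 of 15 · RR · max L −∞ · min R -1 — -2
3 of 15 · RRR · max L −∞ · min R -2 — -3
4 of 15 · RRRR · max L −∞ · min R -3 — -4
5 of 15 · RRRRR · max L −∞ · min R -4 — -5
6 of 15 · RRRRRR · max L −∞ · min R -5 — -6
7 of 15 · RRRRRRB · max L -6 · min R -5 — -11/2
8 of 15 · RRRRRRBR · max L -6 · min R -11/2 — -23/4
9 of 15 · RRRRRRBRB · max L -23/4 · min R -11/2 — -45/8
10 of 15 · RRRRRRBRBR · max L -23/4 · min R -45/8 — -91/16
11 of 15 · RRRRRRBRBRB · max L -91/16 · min R -45/8 — -181/32
12 of 15 · RRRRRRBRBRBB · max L -181/32 · min R -45/8 — -361/64
13 of 15 · RRRRRRBRBRBBB · max L -361/64 · min R -45/8 — -721/128
14 of 15 · RRRRRRBRBRBBBR · max L -361/64 · min R -721/128 — -1443/256
15 of 15 · RRRRRRBRBRBBBRR · max L -361/64 · min R -1443/256 — -2887/512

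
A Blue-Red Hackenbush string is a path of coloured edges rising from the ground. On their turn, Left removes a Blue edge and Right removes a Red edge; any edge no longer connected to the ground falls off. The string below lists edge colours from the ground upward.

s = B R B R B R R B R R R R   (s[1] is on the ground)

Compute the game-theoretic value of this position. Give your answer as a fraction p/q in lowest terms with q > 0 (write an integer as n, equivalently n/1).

Recurse on prefixes of the 12-edge string B R B R B R R B R R R R:
1 of 12 · B · max L 0 · min R +∞ — 1
2 of 12 · BR · max L 0 · min R 1 — 1/2
3 of 12 · BRB · max L 1/2 · min R 1 — 3/4
4 of 12 · BRBR · max L 1/2 · min R 3/4 — 5/8
5 of 12 · BRBRB · max L 5/8 · min R 3/4 — 11/16
6 of 12 · BRBRBR · max L 5/8 · min R 11/16 — 21/32
7 of 12 · BRBRBRR · max L 5/8 · min R 21/32 — 41/64
8 of 12 · BRBRBRRB · max L 41/64 · min R 21/32 — 83/128
9 of 12 · BRBRBRRBR · max L 41/64 · min R 83/128 — 165/256
10 of 12 · BRBRBRRBRR · max L 41/64 · min R 165/256 — 329/512
11 of 12 · BRBRBRRBRRR · max L 41/64 · min R 329/512 — 657/1024
12 of 12 · BRBRBRRBRRRR · max L 41/64 · min R 657/1024 — 1313/2048

1313/2048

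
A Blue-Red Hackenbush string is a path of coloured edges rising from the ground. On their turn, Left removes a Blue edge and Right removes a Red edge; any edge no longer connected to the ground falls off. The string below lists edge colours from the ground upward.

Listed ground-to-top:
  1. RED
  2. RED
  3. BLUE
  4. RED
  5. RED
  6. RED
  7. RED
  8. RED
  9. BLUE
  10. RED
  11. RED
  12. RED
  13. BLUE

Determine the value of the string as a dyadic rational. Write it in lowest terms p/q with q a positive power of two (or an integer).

value_1 [R]  L=[(no moves)]  R=[0]  so -1
value_2 [RR]  L=[(no moves)]  R=[-1,0]  so -2
value_3 [RRB]  L=[-2]  R=[-1,0]  so -3/2
value_4 [RRBR]  L=[-2]  R=[-3/2,-1,0]  so -7/4
value_5 [RRBRR]  L=[-2]  R=[-7/4,-3/2,-1,0]  so -15/8
value_6 [RRBRRR]  L=[-2]  R=[-15/8,-7/4,-3/2,-1,0]  so -31/16
value_7 [RRBRRRR]  L=[-2]  R=[-31/16,-15/8,-7/4,-3/2,-1,0]  so -63/32
value_8 [RRBRRRRR]  L=[-2]  R=[-63/32,-31/16,-15/8,-7/4,-3/2,-1,0]  so -127/64
value_9 [RRBRRRRRB]  L=[-2,-127/64]  R=[-63/32,-31/16,-15/8,-7/4,-3/2,-1,0]  so -253/128
value_10 [RRBRRRRRBR]  L=[-2,-127/64]  R=[-253/128,-63/32,-31/16,-15/8,-7/4,-3/2,-1,0]  so -507/256
value_11 [RRBRRRRRBRR]  L=[-2,-127/64]  R=[-507/256,-253/128,-63/32,-31/16,-15/8,-7/4,-3/2,-1,0]  so -1015/512
value_12 [RRBRRRRRBRRR]  L=[-2,-127/64]  R=[-1015/512,-507/256,-253/128,-63/32,-31/16,-15/8,-7/4,-3/2,-1,0]  so -2031/1024
value_13 [RRBRRRRRBRRRB]  L=[-2,-127/64,-2031/1024]  R=[-1015/512,-507/256,-253/128,-63/32,-31/16,-15/8,-7/4,-3/2,-1,0]  so -4061/2048

-4061/2048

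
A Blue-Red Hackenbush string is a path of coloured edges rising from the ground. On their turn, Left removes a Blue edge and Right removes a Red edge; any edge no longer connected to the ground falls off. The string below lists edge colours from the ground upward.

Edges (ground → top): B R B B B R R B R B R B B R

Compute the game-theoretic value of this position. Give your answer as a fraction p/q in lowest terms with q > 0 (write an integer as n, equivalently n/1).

7341/8192

v_1 [B]  L=[0]  R=[—]  ⇒ 1
v_2 [BR]  L=[0]  R=[1]  ⇒ 1/2
v_3 [BRB]  L=[0, 1/2]  R=[1]  ⇒ 3/4
v_4 [BRBB]  L=[0, 1/2, 3/4]  R=[1]  ⇒ 7/8
v_5 [BRBBB]  L=[0, 1/2, 3/4, 7/8]  R=[1]  ⇒ 15/16
v_6 [BRBBBR]  L=[0, 1/2, 3/4, 7/8]  R=[15/16, 1]  ⇒ 29/32
v_7 [BRBBBRR]  L=[0, 1/2, 3/4, 7/8]  R=[29/32, 15/16, 1]  ⇒ 57/64
v_8 [BRBBBRRB]  L=[0, 1/2, 3/4, 7/8, 57/64]  R=[29/32, 15/16, 1]  ⇒ 115/128
v_9 [BRBBBRRBR]  L=[0, 1/2, 3/4, 7/8, 57/64]  R=[115/128, 29/32, 15/16, 1]  ⇒ 229/256
v_10 [BRBBBRRBRB]  L=[0, 1/2, 3/4, 7/8, 57/64, 229/256]  R=[115/128, 29/32, 15/16, 1]  ⇒ 459/512
v_11 [BRBBBRRBRBR]  L=[0, 1/2, 3/4, 7/8, 57/64, 229/256]  R=[459/512, 115/128, 29/32, 15/16, 1]  ⇒ 917/1024
v_12 [BRBBBRRBRBRB]  L=[0, 1/2, 3/4, 7/8, 57/64, 229/256, 917/1024]  R=[459/512, 115/128, 29/32, 15/16, 1]  ⇒ 1835/2048
v_13 [BRBBBRRBRBRBB]  L=[0, 1/2, 3/4, 7/8, 57/64, 229/256, 917/1024, 1835/2048]  R=[459/512, 115/128, 29/32, 15/16, 1]  ⇒ 3671/4096
v_14 [BRBBBRRBRBRBBR]  L=[0, 1/2, 3/4, 7/8, 57/64, 229/256, 917/1024, 1835/2048]  R=[3671/4096, 459/512, 115/128, 29/32, 15/16, 1]  ⇒ 7341/8192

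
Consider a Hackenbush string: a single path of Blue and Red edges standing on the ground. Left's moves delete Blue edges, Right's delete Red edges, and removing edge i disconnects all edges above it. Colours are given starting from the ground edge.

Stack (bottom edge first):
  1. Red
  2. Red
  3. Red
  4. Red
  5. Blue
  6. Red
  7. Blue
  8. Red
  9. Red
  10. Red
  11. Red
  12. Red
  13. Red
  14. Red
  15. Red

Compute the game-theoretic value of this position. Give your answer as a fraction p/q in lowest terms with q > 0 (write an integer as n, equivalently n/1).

edge 1 of 15 (Red): { ∅ | 0 } → -1
edge 2 of 15 (Red): { ∅ | -1,0 } → -2
edge 3 of 15 (Red): { ∅ | -2,-1,0 } → -3
edge 4 of 15 (Red): { ∅ | -3,-2,-1,0 } → -4
edge 5 of 15 (Blue): { -4 | -3,-2,-1,0 } → -7/2
edge 6 of 15 (Red): { -4 | -7/2,-3,-2,-1,0 } → -15/4
edge 7 of 15 (Blue): { -4,-15/4 | -7/2,-3,-2,-1,0 } → -29/8
edge 8 of 15 (Red): { -4,-15/4 | -29/8,-7/2,-3,-2,-1,0 } → -59/16
edge 9 of 15 (Red): { -4,-15/4 | -59/16,-29/8,-7/2,-3,-2,-1,0 } → -119/32
edge 10 of 15 (Red): { -4,-15/4 | -119/32,-59/16,-29/8,-7/2,-3,-2,-1,0 } → -239/64
edge 11 of 15 (Red): { -4,-15/4 | -239/64,-119/32,-59/16,-29/8,-7/2,-3,-2,-1,0 } → -479/128
edge 12 of 15 (Red): { -4,-15/4 | -479/128,-239/64,-119/32,-59/16,-29/8,-7/2,-3,-2,-1,0 } → -959/256
edge 13 of 15 (Red): { -4,-15/4 | -959/256,-479/128,-239/64,-119/32,-59/16,-29/8,-7/2,-3,-2,-1,0 } → -1919/512
edge 14 of 15 (Red): { -4,-15/4 | -1919/512,-959/256,-479/128,-239/64,-119/32,-59/16,-29/8,-7/2,-3,-2,-1,0 } → -3839/1024
edge 15 of 15 (Red): { -4,-15/4 | -3839/1024,-1919/512,-959/256,-479/128,-239/64,-119/32,-59/16,-29/8,-7/2,-3,-2,-1,0 } → -7679/2048

-7679/2048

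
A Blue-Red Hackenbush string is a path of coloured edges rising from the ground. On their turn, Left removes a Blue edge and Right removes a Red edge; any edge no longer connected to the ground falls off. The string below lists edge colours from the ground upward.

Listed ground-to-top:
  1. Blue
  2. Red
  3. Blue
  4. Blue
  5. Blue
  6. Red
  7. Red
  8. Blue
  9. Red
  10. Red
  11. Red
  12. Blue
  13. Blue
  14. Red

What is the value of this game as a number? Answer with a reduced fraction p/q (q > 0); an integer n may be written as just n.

7309/8192

Prefix values for Blue Red Blue Blue Blue Red Red Blue Red Red Red Blue Blue Red via {L|R} + simplicity:
step 1: add Blue to get B; options L={ 0 } R={  } ⇒ 1
step 2: add Red to get BR; options L={ 0 } R={ 1 } ⇒ 1/2
step 3: add Blue to get BRB; options L={ 0,1/2 } R={ 1 } ⇒ 3/4
step 4: add Blue to get BRBB; options L={ 0,1/2,3/4 } R={ 1 } ⇒ 7/8
step 5: add Blue to get BRBBB; options L={ 0,1/2,3/4,7/8 } R={ 1 } ⇒ 15/16
step 6: add Red to get BRBBBR; options L={ 0,1/2,3/4,7/8 } R={ 15/16,1 } ⇒ 29/32
step 7: add Red to get BRBBBRR; options L={ 0,1/2,3/4,7/8 } R={ 29/32,15/16,1 } ⇒ 57/64
step 8: add Blue to get BRBBBRRB; options L={ 0,1/2,3/4,7/8,57/64 } R={ 29/32,15/16,1 } ⇒ 115/128
step 9: add Red to get BRBBBRRBR; options L={ 0,1/2,3/4,7/8,57/64 } R={ 115/128,29/32,15/16,1 } ⇒ 229/256
step 10: add Red to get BRBBBRRBRR; options L={ 0,1/2,3/4,7/8,57/64 } R={ 229/256,115/128,29/32,15/16,1 } ⇒ 457/512
step 11: add Red to get BRBBBRRBRRR; options L={ 0,1/2,3/4,7/8,57/64 } R={ 457/512,229/256,115/128,29/32,15/16,1 } ⇒ 913/1024
step 12: add Blue to get BRBBBRRBRRRB; options L={ 0,1/2,3/4,7/8,57/64,913/1024 } R={ 457/512,229/256,115/128,29/32,15/16,1 } ⇒ 1827/2048
step 13: add Blue to get BRBBBRRBRRRBB; options L={ 0,1/2,3/4,7/8,57/64,913/1024,1827/2048 } R={ 457/512,229/256,115/128,29/32,15/16,1 } ⇒ 3655/4096
step 14: add Red to get BRBBBRRBRRRBBR; options L={ 0,1/2,3/4,7/8,57/64,913/1024,1827/2048 } R={ 3655/4096,457/512,229/256,115/128,29/32,15/16,1 } ⇒ 7309/8192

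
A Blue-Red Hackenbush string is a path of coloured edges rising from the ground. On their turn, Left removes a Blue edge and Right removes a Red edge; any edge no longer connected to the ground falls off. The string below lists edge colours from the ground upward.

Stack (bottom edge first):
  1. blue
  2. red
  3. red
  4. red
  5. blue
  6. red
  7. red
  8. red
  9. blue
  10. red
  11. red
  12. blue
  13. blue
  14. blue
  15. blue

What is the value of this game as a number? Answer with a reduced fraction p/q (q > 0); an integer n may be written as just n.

2207/16384

Recurse on prefixes of the 15-edge string blue red red red blue red red red blue red red blue blue blue blue:
value(b) = { 0 | · } ⇒ 1
value(br) = { 0 | 1 } ⇒ 1/2
value(brr) = { 0 | 1/2; 1 } ⇒ 1/4
value(brrr) = { 0 | 1/4; 1/2; 1 } ⇒ 1/8
value(brrrb) = { 0; 1/8 | 1/4; 1/2; 1 } ⇒ 3/16
value(brrrbr) = { 0; 1/8 | 3/16; 1/4; 1/2; 1 } ⇒ 5/32
value(brrrbrr) = { 0; 1/8 | 5/32; 3/16; 1/4; 1/2; 1 } ⇒ 9/64
value(brrrbrrr) = { 0; 1/8 | 9/64; 5/32; 3/16; 1/4; 1/2; 1 } ⇒ 17/128
value(brrrbrrrb) = { 0; 1/8; 17/128 | 9/64; 5/32; 3/16; 1/4; 1/2; 1 } ⇒ 35/256
value(brrrbrrrbr) = { 0; 1/8; 17/128 | 35/256; 9/64; 5/32; 3/16; 1/4; 1/2; 1 } ⇒ 69/512
value(brrrbrrrbrr) = { 0; 1/8; 17/128 | 69/512; 35/256; 9/64; 5/32; 3/16; 1/4; 1/2; 1 } ⇒ 137/1024
value(brrrbrrrbrrb) = { 0; 1/8; 17/128; 137/1024 | 69/512; 35/256; 9/64; 5/32; 3/16; 1/4; 1/2; 1 } ⇒ 275/2048
value(brrrbrrrbrrbb) = { 0; 1/8; 17/128; 137/1024; 275/2048 | 69/512; 35/256; 9/64; 5/32; 3/16; 1/4; 1/2; 1 } ⇒ 551/4096
value(brrrbrrrbrrbbb) = { 0; 1/8; 17/128; 137/1024; 275/2048; 551/4096 | 69/512; 35/256; 9/64; 5/32; 3/16; 1/4; 1/2; 1 } ⇒ 1103/8192
value(brrrbrrrbrrbbbb) = { 0; 1/8; 17/128; 137/1024; 275/2048; 551/4096; 1103/8192 | 69/512; 35/256; 9/64; 5/32; 3/16; 1/4; 1/2; 1 } ⇒ 2207/16384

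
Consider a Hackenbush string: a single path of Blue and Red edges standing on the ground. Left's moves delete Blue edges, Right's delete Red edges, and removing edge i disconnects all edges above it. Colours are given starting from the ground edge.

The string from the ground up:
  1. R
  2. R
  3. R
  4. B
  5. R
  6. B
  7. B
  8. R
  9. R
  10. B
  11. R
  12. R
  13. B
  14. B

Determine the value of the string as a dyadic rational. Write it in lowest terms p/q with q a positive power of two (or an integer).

-5337/2048

Build val(s[:k]) for k = 1..14, string s = R R R B R B B R R B R R B B.
val(R) = {  | 0 } → -1
val(RR) = {  | -1 0 } → -2
val(RRR) = {  | -2 -1 0 } → -3
val(RRRB) = { -3 | -2 -1 0 } → -5/2
val(RRRBR) = { -3 | -5/2 -2 -1 0 } → -11/4
val(RRRBRB) = { -3 -11/4 | -5/2 -2 -1 0 } → -21/8
val(RRRBRBB) = { -3 -11/4 -21/8 | -5/2 -2 -1 0 } → -41/16
val(RRRBRBBR) = { -3 -11/4 -21/8 | -41/16 -5/2 -2 -1 0 } → -83/32
val(RRRBRBBRR) = { -3 -11/4 -21/8 | -83/32 -41/16 -5/2 -2 -1 0 } → -167/64
val(RRRBRBBRRB) = { -3 -11/4 -21/8 -167/64 | -83/32 -41/16 -5/2 -2 -1 0 } → -333/128
val(RRRBRBBRRBR) = { -3 -11/4 -21/8 -167/64 | -333/128 -83/32 -41/16 -5/2 -2 -1 0 } → -667/256
val(RRRBRBBRRBRR) = { -3 -11/4 -21/8 -167/64 | -667/256 -333/128 -83/32 -41/16 -5/2 -2 -1 0 } → -1335/512
val(RRRBRBBRRBRRB) = { -3 -11/4 -21/8 -167/64 -1335/512 | -667/256 -333/128 -83/32 -41/16 -5/2 -2 -1 0 } → -2669/1024
val(RRRBRBBRRBRRBB) = { -3 -11/4 -21/8 -167/64 -1335/512 -2669/1024 | -667/256 -333/128 -83/32 -41/16 -5/2 -2 -1 0 } → -5337/2048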